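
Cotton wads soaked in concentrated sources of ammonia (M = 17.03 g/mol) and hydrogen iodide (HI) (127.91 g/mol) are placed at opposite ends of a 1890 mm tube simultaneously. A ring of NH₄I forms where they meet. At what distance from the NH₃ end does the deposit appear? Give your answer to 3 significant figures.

Graham's law gives d_NH₃/d_HI = rate_NH₃/rate_HI = √(M_HI/M_NH₃) = √(127.91/17.03) = 2.741.
With d_NH₃ + d_HI = 1890 mm, d_HI = 1890/(1 + 2.741) = 505.3 mm.
d_NH₃ = 1890 − 505.3 = 1380 mm.

1380 mm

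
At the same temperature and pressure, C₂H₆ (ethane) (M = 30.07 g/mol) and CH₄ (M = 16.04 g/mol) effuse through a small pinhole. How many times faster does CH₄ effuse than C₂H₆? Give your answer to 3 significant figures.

1.37

Since effusion rate ∝ 1/√M, rate_CH₄/rate_C₂H₆ = √(M_C₂H₆/M_CH₄) = √(30.07/16.04) = √1.875 = 1.37.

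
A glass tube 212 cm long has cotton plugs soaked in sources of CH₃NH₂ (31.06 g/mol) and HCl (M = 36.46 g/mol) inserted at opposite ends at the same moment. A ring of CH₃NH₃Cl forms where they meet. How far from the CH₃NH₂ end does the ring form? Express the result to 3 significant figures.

In equal time, each gas travels a distance ∝ its rate ∝ 1/√M, so d_CH₃NH₂/d_HCl = √(M_HCl/M_CH₃NH₂) = √(36.46/31.06) = 1.083.
With d_CH₃NH₂ + d_HCl = 212 cm, d_HCl = 212/(1 + 1.083) = 101.8 cm.
d_CH₃NH₂ = 212 − 101.8 = 110 cm.

110 cm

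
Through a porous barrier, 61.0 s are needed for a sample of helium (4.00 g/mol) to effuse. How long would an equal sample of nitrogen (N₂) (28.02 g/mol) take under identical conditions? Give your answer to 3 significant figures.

Graham's law gives t_N₂/t_He = √(M_N₂/M_He) = √(28.02/4.00) = √7.005 = 2.647.
So the time for N₂ is 61.0 × 2.647 = 161 s.

161 s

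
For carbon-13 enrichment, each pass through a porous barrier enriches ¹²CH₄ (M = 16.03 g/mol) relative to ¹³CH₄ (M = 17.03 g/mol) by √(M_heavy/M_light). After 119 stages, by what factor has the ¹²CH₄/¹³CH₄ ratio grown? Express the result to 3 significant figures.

The single-stage factor is √(M_heavy/M_light), so 119 stages give [√(17.03/16.03)]^119 = (17.03/16.03)^(119/2).
= 1.06238^(119/2) = 36.6.

36.6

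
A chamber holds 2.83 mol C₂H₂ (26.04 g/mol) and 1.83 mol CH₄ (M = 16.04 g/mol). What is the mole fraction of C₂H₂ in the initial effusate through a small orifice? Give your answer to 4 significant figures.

0.5483

Effusion rate of each component ∝ n_i/√M_i (partial pressure × 1/√M).
Mole fraction of C₂H₂ in the effusate = (n_C₂H₂/√M_C₂H₂) / (n_C₂H₂/√M_C₂H₂ + n_CH₄/√M_CH₄)
= (2.83/√26.04) / (2.83/√26.04 + 1.83/√16.04) = 0.5546/(0.5546 + 0.4569) = 0.5483.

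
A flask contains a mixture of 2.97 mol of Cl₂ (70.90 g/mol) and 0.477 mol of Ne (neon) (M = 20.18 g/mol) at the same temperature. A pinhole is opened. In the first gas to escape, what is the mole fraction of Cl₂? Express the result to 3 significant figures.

The effusion rate of species i is ∝ p_i/√M_i ∝ n_i/√M_i.
x_Cl₂(eff) = (n_Cl₂/√M_Cl₂) / (n_Cl₂/√M_Cl₂ + n_Ne/√M_Ne)
= (2.97/√70.90) / (2.97/√70.90 + 0.477/√20.18) = 0.3527/(0.3527 + 0.1062) = 0.769.

0.769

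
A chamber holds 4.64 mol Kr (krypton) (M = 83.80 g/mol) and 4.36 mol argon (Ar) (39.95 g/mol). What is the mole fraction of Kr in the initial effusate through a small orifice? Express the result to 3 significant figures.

0.424

Rate_i ∝ x_i/√M_i (Graham's law weighted by mole fraction), so the effusate composition follows n_i/√M_i.
x_Kr(eff) = (n_Kr/√M_Kr) / (n_Kr/√M_Kr + n_Ar/√M_Ar)
= (4.64/√83.80) / (4.64/√83.80 + 4.36/√39.95) = 0.5069/(0.5069 + 0.6898) = 0.424.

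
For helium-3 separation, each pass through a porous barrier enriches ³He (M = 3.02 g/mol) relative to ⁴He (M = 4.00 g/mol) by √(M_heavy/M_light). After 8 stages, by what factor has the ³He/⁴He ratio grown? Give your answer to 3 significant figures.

3.08

After 8 stages the ratio has grown by (√(4.00/3.02))^8 = (4.00/3.02)^(8/2).
= 1.32450^4 = 3.08.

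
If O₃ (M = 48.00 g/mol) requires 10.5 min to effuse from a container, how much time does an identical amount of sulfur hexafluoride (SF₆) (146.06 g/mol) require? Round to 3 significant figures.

18.3 min

Using Graham's law: t_SF₆/t_O₃ = √(M_SF₆/M_O₃) = √(146.06/48.00) = √3.043 = 1.744.
So the time for SF₆ is 10.5 × 1.744 = 18.3 min.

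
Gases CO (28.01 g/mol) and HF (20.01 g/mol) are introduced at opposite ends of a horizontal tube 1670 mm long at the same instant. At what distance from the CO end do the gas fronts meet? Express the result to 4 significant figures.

Distances travelled in equal time are proportional to diffusion rates, so d_CO/d_HF = √(M_HF/M_CO) = √(20.01/28.01) = 0.8452.
With d_CO + d_HF = 1670 mm, d_HF = 1670/(1 + 0.8452) = 905.0 mm.
d_CO = 1670 − 905.0 = 765.0 mm.

765.0 mm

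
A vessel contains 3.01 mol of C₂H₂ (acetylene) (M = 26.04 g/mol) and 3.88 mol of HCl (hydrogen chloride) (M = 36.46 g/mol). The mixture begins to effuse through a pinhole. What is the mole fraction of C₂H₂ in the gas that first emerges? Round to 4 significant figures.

Effusion rate of each component ∝ n_i/√M_i (partial pressure × 1/√M).
Mole fraction of C₂H₂ in the effusate = (n_C₂H₂/√M_C₂H₂) / (n_C₂H₂/√M_C₂H₂ + n_HCl/√M_HCl)
= (3.01/√26.04) / (3.01/√26.04 + 3.88/√36.46) = 0.5899/(0.5899 + 0.6426) = 0.4786.

0.4786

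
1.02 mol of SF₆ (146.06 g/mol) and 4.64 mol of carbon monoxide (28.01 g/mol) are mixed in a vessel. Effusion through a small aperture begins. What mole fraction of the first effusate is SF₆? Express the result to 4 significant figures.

Rate_i ∝ x_i/√M_i (Graham's law weighted by mole fraction), so the effusate composition follows n_i/√M_i.
Mole fraction of SF₆ in the effusate = (n_SF₆/√M_SF₆) / (n_SF₆/√M_SF₆ + n_CO/√M_CO)
= (1.02/√146.06) / (1.02/√146.06 + 4.64/√28.01) = 0.08440/(0.08440 + 0.8767) = 0.08781.

0.08781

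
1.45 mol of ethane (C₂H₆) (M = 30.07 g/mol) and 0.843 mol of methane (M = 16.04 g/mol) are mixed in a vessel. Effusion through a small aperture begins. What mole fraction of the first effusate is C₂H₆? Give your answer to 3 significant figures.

Effusion rate of each component ∝ n_i/√M_i (partial pressure × 1/√M).
x_C₂H₆(eff) = (n_C₂H₆/√M_C₂H₆) / (n_C₂H₆/√M_C₂H₆ + n_CH₄/√M_CH₄)
= (1.45/√30.07) / (1.45/√30.07 + 0.843/√16.04) = 0.2644/(0.2644 + 0.2105) = 0.557.

0.557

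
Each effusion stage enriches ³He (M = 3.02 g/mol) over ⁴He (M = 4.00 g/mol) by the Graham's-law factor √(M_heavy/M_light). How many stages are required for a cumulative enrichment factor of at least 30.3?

25

Single-stage factor α = √(4.00/3.02), so ln α = ½ ln(1.32450) = 0.1405.
Need α^N ≥ 30.3 ⇒ N ≥ ln(30.3) / ln α = 3.411 / 0.1405 = 24.28.
Minimum whole number of stages: N = 25.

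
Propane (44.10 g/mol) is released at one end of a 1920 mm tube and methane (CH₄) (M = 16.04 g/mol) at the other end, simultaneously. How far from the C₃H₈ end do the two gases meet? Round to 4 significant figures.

722.3 mm

In equal time, each gas travels a distance ∝ its rate ∝ 1/√M, so d_C₃H₈/d_CH₄ = √(M_CH₄/M_C₃H₈) = √(16.04/44.10) = 0.6031.
With d_C₃H₈ + d_CH₄ = 1920 mm, d_CH₄ = 1920/(1 + 0.6031) = 1198 mm.
d_C₃H₈ = 1920 − 1198 = 722.3 mm.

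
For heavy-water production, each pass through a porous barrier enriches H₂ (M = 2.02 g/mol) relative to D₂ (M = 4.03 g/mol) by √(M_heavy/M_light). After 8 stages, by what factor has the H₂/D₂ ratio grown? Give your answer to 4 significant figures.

15.84

The single-stage factor is √(M_heavy/M_light), so 8 stages give [√(4.03/2.02)]^8 = (4.03/2.02)^(8/2).
= 1.99505^4 = 15.84.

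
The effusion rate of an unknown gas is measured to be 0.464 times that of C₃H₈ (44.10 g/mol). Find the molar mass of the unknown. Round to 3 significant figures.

205 g/mol

By Graham's law, rate_X/rate_C₃H₈ = √(M_C₃H₈/M_X).
0.464 = √(44.10/M_X)
M_X = 44.10 / 0.464² = 44.10 / 0.2153 = 205 g/mol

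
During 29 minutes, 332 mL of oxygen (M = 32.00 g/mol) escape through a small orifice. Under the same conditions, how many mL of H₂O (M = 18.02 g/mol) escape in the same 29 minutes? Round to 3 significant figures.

442 mL

Since effusion rate ∝ 1/√M, rate_H₂O/rate_O₂ = √(M_O₂/M_H₂O) = √(32.00/18.02) = √1.776 = 1.333.
So the volume for H₂O is 332 × 1.333 = 442 mL.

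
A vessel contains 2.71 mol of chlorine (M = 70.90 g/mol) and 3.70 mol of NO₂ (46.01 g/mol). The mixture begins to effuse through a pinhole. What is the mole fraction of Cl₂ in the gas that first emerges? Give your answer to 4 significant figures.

0.3711

Rate_i ∝ x_i/√M_i (Graham's law weighted by mole fraction), so the effusate composition follows n_i/√M_i.
Mole fraction of Cl₂ in the effusate = (n_Cl₂/√M_Cl₂) / (n_Cl₂/√M_Cl₂ + n_NO₂/√M_NO₂)
= (2.71/√70.90) / (2.71/√70.90 + 3.70/√46.01) = 0.3218/(0.3218 + 0.5455) = 0.3711.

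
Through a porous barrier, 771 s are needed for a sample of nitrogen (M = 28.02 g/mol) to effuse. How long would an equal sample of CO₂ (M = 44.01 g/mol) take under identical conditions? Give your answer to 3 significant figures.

966 s

From Graham's law, t_CO₂/t_N₂ = √(M_CO₂/M_N₂) = √(44.01/28.02) = √1.571 = 1.253.
So the time for CO₂ is 771 × 1.253 = 966 s.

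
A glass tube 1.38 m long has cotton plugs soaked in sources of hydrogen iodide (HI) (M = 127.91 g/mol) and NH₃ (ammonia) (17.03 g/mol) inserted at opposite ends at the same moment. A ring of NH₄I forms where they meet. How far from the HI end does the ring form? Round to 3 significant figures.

Graham's law gives d_HI/d_NH₃ = rate_HI/rate_NH₃ = √(M_NH₃/M_HI) = √(17.03/127.91) = 0.3649.
With d_HI + d_NH₃ = 1.38 m, d_NH₃ = 1.38/(1 + 0.3649) = 1.011 m.
d_HI = 1.38 − 1.011 = 0.369 m.

0.369 m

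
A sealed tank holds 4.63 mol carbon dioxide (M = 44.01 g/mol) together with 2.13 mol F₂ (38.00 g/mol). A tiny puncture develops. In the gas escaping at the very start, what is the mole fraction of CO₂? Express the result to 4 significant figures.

0.6689

The effusion rate of species i is ∝ p_i/√M_i ∝ n_i/√M_i.
Mole fraction of CO₂ in the effusate = (n_CO₂/√M_CO₂) / (n_CO₂/√M_CO₂ + n_F₂/√M_F₂)
= (4.63/√44.01) / (4.63/√44.01 + 2.13/√38.00) = 0.6979/(0.6979 + 0.3455) = 0.6689.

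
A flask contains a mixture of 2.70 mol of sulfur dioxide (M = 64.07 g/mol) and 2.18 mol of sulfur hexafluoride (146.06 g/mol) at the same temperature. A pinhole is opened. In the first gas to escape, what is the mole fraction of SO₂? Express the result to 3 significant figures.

0.652

Rate_i ∝ x_i/√M_i (Graham's law weighted by mole fraction), so the effusate composition follows n_i/√M_i.
Mole fraction of SO₂ in the effusate = (n_SO₂/√M_SO₂) / (n_SO₂/√M_SO₂ + n_SF₆/√M_SF₆)
= (2.70/√64.07) / (2.70/√64.07 + 2.18/√146.06) = 0.3373/(0.3373 + 0.1804) = 0.652.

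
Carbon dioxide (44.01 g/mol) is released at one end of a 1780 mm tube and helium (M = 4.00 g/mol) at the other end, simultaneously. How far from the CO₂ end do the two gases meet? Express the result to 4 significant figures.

412.3 mm

The fronts meet when d_CO₂ + d_He = L with d_CO₂/d_He = √(M_He/M_CO₂) (Graham's law). Here √(M_He/M_CO₂) = √(4.00/44.01) = 0.3015.
With d_CO₂ + d_He = 1780 mm, d_He = 1780/(1 + 0.3015) = 1368 mm.
d_CO₂ = 1780 − 1368 = 412.3 mm.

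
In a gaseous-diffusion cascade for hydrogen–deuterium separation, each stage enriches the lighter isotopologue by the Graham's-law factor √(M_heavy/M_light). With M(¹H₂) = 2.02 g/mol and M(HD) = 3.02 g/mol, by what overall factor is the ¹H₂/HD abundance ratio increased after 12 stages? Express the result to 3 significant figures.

11.2

Overall factor = α^12 with α = √(3.02/2.02), i.e. (3.02/2.02)^(12/2).
= 1.49505^6 = 11.2.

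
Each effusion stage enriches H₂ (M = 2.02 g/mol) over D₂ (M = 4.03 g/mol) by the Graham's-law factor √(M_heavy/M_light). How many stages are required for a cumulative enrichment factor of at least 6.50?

Per stage α = (4.03/2.02)^(1/2) = 1.99505^0.5, giving ln α = 0.3453.
Need α^N ≥ 6.50 ⇒ N ≥ ln(6.50) / ln α = 1.872 / 0.3453 = 5.42.
So at least 6 stages are needed.

6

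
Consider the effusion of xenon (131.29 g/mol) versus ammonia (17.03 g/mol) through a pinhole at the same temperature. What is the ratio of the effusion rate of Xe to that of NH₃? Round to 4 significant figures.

0.3602

From Graham's law, rate_Xe/rate_NH₃ = √(M_NH₃/M_Xe) = √(17.03/131.29) = √0.1297 = 0.3602.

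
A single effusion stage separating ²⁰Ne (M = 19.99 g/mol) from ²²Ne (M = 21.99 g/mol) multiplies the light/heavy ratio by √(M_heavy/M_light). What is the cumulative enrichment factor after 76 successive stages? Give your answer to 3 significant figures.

37.5

The single-stage factor is √(M_heavy/M_light), so 76 stages give [√(21.99/19.99)]^76 = (21.99/19.99)^(76/2).
= 1.10005^38 = 37.5.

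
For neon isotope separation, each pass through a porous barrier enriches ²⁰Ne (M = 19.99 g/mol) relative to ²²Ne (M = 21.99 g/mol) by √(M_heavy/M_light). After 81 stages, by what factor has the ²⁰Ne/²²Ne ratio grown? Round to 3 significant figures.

47.6

Overall factor = α^81 with α = √(21.99/19.99), i.e. (21.99/19.99)^(81/2).
= 1.10005^(81/2) = 47.6.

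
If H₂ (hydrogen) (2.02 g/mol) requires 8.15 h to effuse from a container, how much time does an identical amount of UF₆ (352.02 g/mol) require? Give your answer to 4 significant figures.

107.6 h

Graham's law gives t_UF₆/t_H₂ = √(M_UF₆/M_H₂) = √(352.02/2.02) = √174.3 = 13.20.
So the time for UF₆ is 8.15 × 13.20 = 107.6 h.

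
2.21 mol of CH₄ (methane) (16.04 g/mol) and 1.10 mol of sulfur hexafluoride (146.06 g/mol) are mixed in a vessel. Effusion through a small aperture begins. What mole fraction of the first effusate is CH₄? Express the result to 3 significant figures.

Effusion rate of each component ∝ n_i/√M_i (partial pressure × 1/√M).
So x_CH₄ in the escaping gas = (n_CH₄/√M_CH₄) / Σ(n_i/√M_i)
= (2.21/√16.04) / (2.21/√16.04 + 1.10/√146.06) = 0.5518/(0.5518 + 0.09102) = 0.858.

0.858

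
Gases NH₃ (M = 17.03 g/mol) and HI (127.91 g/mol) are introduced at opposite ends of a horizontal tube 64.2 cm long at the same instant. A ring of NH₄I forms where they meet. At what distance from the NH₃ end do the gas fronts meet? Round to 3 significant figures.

47.0 cm

In equal time, each gas travels a distance ∝ its rate ∝ 1/√M, so d_NH₃/d_HI = √(M_HI/M_NH₃) = √(127.91/17.03) = 2.741.
With d_NH₃ + d_HI = 64.2 cm, d_HI = 64.2/(1 + 2.741) = 17.16 cm.
d_NH₃ = 64.2 − 17.16 = 47.0 cm.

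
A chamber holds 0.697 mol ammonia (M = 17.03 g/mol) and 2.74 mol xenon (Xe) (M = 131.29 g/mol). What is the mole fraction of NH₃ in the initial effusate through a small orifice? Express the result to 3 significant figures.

Each component's effusion rate ∝ (its partial pressure)·(1/√M) ∝ n_i/√M_i.
x_NH₃(eff) = (n_NH₃/√M_NH₃) / (n_NH₃/√M_NH₃ + n_Xe/√M_Xe)
= (0.697/√17.03) / (0.697/√17.03 + 2.74/√131.29) = 0.1689/(0.1689 + 0.2391) = 0.414.

0.414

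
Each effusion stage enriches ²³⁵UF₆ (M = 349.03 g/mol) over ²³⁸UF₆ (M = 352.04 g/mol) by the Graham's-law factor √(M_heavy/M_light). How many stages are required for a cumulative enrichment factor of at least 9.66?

529

Single-stage factor α = √(352.04/349.03), so ln α = ½ ln(1.00862) = 0.004293.
Need α^N ≥ 9.66 ⇒ N ≥ ln(9.66) / ln α = 2.268 / 0.004293 = 528.24.
Minimum whole number of stages: N = 529.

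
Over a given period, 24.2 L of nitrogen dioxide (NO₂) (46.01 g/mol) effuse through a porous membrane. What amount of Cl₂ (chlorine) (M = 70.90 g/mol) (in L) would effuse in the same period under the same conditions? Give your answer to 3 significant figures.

19.5 L

Since effusion rate ∝ 1/√M, rate_Cl₂/rate_NO₂ = √(M_NO₂/M_Cl₂) = √(46.01/70.90) = √0.6489 = 0.8056.
So the volume for Cl₂ is 24.2 × 0.8056 = 19.5 L.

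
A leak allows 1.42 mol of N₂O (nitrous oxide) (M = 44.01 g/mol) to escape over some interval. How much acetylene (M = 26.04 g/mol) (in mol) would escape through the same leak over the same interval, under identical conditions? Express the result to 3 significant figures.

1.85 mol

Using Graham's law: rate_C₂H₂/rate_N₂O = √(M_N₂O/M_C₂H₂) = √(44.01/26.04) = √1.690 = 1.300.
So the amount for C₂H₂ is 1.42 × 1.300 = 1.85 mol.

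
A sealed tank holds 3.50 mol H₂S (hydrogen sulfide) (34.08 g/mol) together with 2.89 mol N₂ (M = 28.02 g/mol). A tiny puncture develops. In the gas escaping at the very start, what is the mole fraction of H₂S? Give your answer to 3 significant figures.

0.523

Rate_i ∝ x_i/√M_i (Graham's law weighted by mole fraction), so the effusate composition follows n_i/√M_i.
So x_H₂S in the escaping gas = (n_H₂S/√M_H₂S) / Σ(n_i/√M_i)
= (3.50/√34.08) / (3.50/√34.08 + 2.89/√28.02) = 0.5995/(0.5995 + 0.5460) = 0.523.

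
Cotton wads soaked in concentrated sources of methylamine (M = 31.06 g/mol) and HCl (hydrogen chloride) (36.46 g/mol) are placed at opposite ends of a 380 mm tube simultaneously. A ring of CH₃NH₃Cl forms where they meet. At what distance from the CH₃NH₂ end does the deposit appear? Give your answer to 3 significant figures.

198 mm

Distances travelled in equal time are proportional to diffusion rates, so d_CH₃NH₂/d_HCl = √(M_HCl/M_CH₃NH₂) = √(36.46/31.06) = 1.083.
With d_CH₃NH₂ + d_HCl = 380 mm, d_HCl = 380/(1 + 1.083) = 182.4 mm.
d_CH₃NH₂ = 380 − 182.4 = 198 mm.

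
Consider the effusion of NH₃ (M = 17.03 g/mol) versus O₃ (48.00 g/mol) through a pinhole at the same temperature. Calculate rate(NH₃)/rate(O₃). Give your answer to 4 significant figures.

1.679

Since effusion rate ∝ 1/√M, rate_NH₃/rate_O₃ = √(M_O₃/M_NH₃) = √(48.00/17.03) = √2.819 = 1.679.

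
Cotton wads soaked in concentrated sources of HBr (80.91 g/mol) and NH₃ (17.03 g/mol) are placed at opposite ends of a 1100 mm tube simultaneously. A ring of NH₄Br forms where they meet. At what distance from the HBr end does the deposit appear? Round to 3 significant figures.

346 mm

In equal time, each gas travels a distance ∝ its rate ∝ 1/√M, so d_HBr/d_NH₃ = √(M_NH₃/M_HBr) = √(17.03/80.91) = 0.4588.
With d_HBr + d_NH₃ = 1100 mm, d_NH₃ = 1100/(1 + 0.4588) = 754.1 mm.
d_HBr = 1100 − 754.1 = 346 mm.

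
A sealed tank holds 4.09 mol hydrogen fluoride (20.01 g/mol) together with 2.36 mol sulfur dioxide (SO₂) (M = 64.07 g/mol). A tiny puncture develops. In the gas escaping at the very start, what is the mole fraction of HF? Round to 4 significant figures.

Rate_i ∝ x_i/√M_i (Graham's law weighted by mole fraction), so the effusate composition follows n_i/√M_i.
Mole fraction of HF in the effusate = (n_HF/√M_HF) / (n_HF/√M_HF + n_SO₂/√M_SO₂)
= (4.09/√20.01) / (4.09/√20.01 + 2.36/√64.07) = 0.9143/(0.9143 + 0.2948) = 0.7562.

0.7562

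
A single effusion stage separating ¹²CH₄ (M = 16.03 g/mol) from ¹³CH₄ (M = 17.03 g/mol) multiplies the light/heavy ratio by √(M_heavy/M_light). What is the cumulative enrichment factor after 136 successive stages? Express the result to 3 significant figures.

After 136 stages the ratio has grown by (√(17.03/16.03))^136 = (17.03/16.03)^(136/2).
= 1.06238^68 = 61.3.

61.3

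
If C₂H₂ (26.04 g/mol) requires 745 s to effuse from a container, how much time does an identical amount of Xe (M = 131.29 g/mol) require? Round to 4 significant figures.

1673 s

Using Graham's law: t_Xe/t_C₂H₂ = √(M_Xe/M_C₂H₂) = √(131.29/26.04) = √5.042 = 2.245.
So the time for Xe is 745 × 2.245 = 1673 s.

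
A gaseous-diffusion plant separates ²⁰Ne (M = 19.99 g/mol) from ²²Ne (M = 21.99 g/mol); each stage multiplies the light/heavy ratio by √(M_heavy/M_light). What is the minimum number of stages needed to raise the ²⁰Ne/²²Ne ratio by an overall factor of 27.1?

Per stage α = (21.99/19.99)^(1/2) = 1.10005^0.5, giving ln α = 0.04768.
Need α^N ≥ 27.1 ⇒ N ≥ ln(27.1) / ln α = 3.300 / 0.04768 = 69.20.
Minimum whole number of stages: N = 70.

70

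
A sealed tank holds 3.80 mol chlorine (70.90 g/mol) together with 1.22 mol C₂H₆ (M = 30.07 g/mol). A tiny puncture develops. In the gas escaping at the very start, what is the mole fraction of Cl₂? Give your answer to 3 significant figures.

0.670

Each component's effusion rate ∝ (its partial pressure)·(1/√M) ∝ n_i/√M_i.
So x_Cl₂ in the escaping gas = (n_Cl₂/√M_Cl₂) / Σ(n_i/√M_i)
= (3.80/√70.90) / (3.80/√70.90 + 1.22/√30.07) = 0.4513/(0.4513 + 0.2225) = 0.670.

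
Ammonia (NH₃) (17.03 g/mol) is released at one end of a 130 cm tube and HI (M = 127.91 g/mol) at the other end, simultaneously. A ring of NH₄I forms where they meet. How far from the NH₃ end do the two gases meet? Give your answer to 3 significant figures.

95.2 cm

In equal time, each gas travels a distance ∝ its rate ∝ 1/√M, so d_NH₃/d_HI = √(M_HI/M_NH₃) = √(127.91/17.03) = 2.741.
With d_NH₃ + d_HI = 130 cm, d_HI = 130/(1 + 2.741) = 34.75 cm.
d_NH₃ = 130 − 34.75 = 95.2 cm.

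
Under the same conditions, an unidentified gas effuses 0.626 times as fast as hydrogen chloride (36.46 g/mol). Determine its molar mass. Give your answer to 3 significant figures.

93.0 g/mol

Since effusion rate ∝ 1/√M, rate_X/rate_HCl = √(M_HCl/M_X).
0.626 = √(36.46/M_X)
M_X = 36.46 / 0.626² = 36.46 / 0.3919 = 93.0 g/mol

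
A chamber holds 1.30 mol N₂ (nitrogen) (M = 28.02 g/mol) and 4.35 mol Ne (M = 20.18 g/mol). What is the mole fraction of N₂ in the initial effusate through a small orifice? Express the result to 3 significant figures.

0.202

The effusion rate of species i is ∝ p_i/√M_i ∝ n_i/√M_i.
So x_N₂ in the escaping gas = (n_N₂/√M_N₂) / Σ(n_i/√M_i)
= (1.30/√28.02) / (1.30/√28.02 + 4.35/√20.18) = 0.2456/(0.2456 + 0.9683) = 0.202.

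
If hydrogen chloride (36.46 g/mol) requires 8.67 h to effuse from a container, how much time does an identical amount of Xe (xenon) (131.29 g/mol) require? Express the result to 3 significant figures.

By Graham's law, t_Xe/t_HCl = √(M_Xe/M_HCl) = √(131.29/36.46) = √3.601 = 1.898.
So the time for Xe is 8.67 × 1.898 = 16.5 h.

16.5 h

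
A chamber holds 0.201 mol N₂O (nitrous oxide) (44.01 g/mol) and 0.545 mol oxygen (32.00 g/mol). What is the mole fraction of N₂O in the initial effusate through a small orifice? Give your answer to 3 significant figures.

Rate_i ∝ x_i/√M_i (Graham's law weighted by mole fraction), so the effusate composition follows n_i/√M_i.
Mole fraction of N₂O in the effusate = (n_N₂O/√M_N₂O) / (n_N₂O/√M_N₂O + n_O₂/√M_O₂)
= (0.201/√44.01) / (0.201/√44.01 + 0.545/√32.00) = 0.03030/(0.03030 + 0.09634) = 0.239.

0.239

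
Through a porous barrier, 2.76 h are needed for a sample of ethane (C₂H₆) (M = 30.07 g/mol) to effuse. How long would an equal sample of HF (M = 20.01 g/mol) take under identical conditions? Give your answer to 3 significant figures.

Using Graham's law: t_HF/t_C₂H₆ = √(M_HF/M_C₂H₆) = √(20.01/30.07) = √0.6654 = 0.8157.
So the time for HF is 2.76 × 0.8157 = 2.25 h.

2.25 h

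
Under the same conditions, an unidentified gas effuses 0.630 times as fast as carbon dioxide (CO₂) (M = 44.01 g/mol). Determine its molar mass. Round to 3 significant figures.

111 g/mol

Since effusion rate ∝ 1/√M, rate_X/rate_CO₂ = √(M_CO₂/M_X).
0.630 = √(44.01/M_X)
M_X = 44.01 / 0.630² = 44.01 / 0.3969 = 111 g/mol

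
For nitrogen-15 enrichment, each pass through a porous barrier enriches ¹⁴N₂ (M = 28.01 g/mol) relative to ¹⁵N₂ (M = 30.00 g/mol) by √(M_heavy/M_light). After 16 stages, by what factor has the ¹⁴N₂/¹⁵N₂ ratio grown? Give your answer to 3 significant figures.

1.73

Overall factor = α^16 with α = √(30.00/28.01), i.e. (30.00/28.01)^(16/2).
= 1.07105^8 = 1.73.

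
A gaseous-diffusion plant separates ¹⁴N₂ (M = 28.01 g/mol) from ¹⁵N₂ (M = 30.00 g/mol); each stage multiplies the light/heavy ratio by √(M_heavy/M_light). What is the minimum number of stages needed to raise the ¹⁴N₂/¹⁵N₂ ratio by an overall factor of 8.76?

64

Per stage α = (30.00/28.01)^(1/2) = 1.07105^0.5, giving ln α = 0.03432.
Need α^N ≥ 8.76 ⇒ N ≥ ln(8.76) / ln α = 2.170 / 0.03432 = 63.24.
So at least 64 stages are needed.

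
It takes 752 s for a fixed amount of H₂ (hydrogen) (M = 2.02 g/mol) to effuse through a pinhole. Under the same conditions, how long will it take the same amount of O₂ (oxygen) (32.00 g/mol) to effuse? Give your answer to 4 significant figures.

Graham's law gives t_O₂/t_H₂ = √(M_O₂/M_H₂) = √(32.00/2.02) = √15.84 = 3.980.
So the time for O₂ is 752 × 3.980 = 2993 s.

2993 s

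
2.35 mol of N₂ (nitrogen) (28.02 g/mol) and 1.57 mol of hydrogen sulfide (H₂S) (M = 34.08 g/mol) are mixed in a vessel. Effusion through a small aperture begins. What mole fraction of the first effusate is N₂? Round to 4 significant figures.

Effusion rate of each component ∝ n_i/√M_i (partial pressure × 1/√M).
So x_N₂ in the escaping gas = (n_N₂/√M_N₂) / Σ(n_i/√M_i)
= (2.35/√28.02) / (2.35/√28.02 + 1.57/√34.08) = 0.4439/(0.4439 + 0.2689) = 0.6227.

0.6227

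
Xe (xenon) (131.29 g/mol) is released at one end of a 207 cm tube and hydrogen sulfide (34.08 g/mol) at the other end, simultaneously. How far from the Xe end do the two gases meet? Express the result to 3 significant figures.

69.9 cm

The fronts meet when d_Xe + d_H₂S = L with d_Xe/d_H₂S = √(M_H₂S/M_Xe) (Graham's law). Here √(M_H₂S/M_Xe) = √(34.08/131.29) = 0.5095.
With d_Xe + d_H₂S = 207 cm, d_H₂S = 207/(1 + 0.5095) = 137.1 cm.
d_Xe = 207 − 137.1 = 69.9 cm.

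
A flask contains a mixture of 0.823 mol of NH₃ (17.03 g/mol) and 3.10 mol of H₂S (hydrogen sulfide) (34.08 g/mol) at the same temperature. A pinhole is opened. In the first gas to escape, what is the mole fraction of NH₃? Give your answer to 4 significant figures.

0.2730

Each component's effusion rate ∝ (its partial pressure)·(1/√M) ∝ n_i/√M_i.
So x_NH₃ in the escaping gas = (n_NH₃/√M_NH₃) / Σ(n_i/√M_i)
= (0.823/√17.03) / (0.823/√17.03 + 3.10/√34.08) = 0.1994/(0.1994 + 0.5310) = 0.2730.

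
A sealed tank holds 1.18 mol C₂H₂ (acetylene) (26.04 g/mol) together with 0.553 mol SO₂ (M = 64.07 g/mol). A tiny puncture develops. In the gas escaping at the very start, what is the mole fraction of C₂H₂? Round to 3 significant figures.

0.770

The effusion rate of species i is ∝ p_i/√M_i ∝ n_i/√M_i.
Mole fraction of C₂H₂ in the effusate = (n_C₂H₂/√M_C₂H₂) / (n_C₂H₂/√M_C₂H₂ + n_SO₂/√M_SO₂)
= (1.18/√26.04) / (1.18/√26.04 + 0.553/√64.07) = 0.2312/(0.2312 + 0.06909) = 0.770.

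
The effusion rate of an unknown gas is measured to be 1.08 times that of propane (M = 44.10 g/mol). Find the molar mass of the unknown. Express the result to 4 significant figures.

By Graham's law, rate_X/rate_C₃H₈ = √(M_C₃H₈/M_X).
1.08 = √(44.10/M_X)
M_X = 44.10 / 1.08² = 44.10 / 1.166 = 37.81 g/mol

37.81 g/mol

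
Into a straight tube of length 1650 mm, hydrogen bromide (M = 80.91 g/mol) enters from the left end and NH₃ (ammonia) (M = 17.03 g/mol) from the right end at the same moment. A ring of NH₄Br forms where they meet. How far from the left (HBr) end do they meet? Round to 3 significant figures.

519 mm

The fronts meet when d_HBr + d_NH₃ = L with d_HBr/d_NH₃ = √(M_NH₃/M_HBr) (Graham's law). Here √(M_NH₃/M_HBr) = √(17.03/80.91) = 0.4588.
With d_HBr + d_NH₃ = 1650 mm, d_NH₃ = 1650/(1 + 0.4588) = 1131 mm.
d_HBr = 1650 − 1131 = 519 mm.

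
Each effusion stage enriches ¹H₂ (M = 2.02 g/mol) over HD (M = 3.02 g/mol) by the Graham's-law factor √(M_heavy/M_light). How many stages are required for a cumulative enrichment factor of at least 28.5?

17

Single-stage factor α = √(3.02/2.02), so ln α = ½ ln(1.49505) = 0.2011.
Need α^N ≥ 28.5 ⇒ N ≥ ln(28.5) / ln α = 3.350 / 0.2011 = 16.66.
Minimum whole number of stages: N = 17.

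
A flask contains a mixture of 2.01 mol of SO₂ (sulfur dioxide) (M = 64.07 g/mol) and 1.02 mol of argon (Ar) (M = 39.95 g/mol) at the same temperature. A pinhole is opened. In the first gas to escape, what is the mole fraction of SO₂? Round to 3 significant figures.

The effusion rate of species i is ∝ p_i/√M_i ∝ n_i/√M_i.
Mole fraction of SO₂ in the effusate = (n_SO₂/√M_SO₂) / (n_SO₂/√M_SO₂ + n_Ar/√M_Ar)
= (2.01/√64.07) / (2.01/√64.07 + 1.02/√39.95) = 0.2511/(0.2511 + 0.1614) = 0.609.

0.609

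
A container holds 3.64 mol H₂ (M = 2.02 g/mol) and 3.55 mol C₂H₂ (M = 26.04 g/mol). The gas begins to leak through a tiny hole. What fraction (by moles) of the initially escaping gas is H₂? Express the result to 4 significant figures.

0.7864

Effusion rate of each component ∝ n_i/√M_i (partial pressure × 1/√M).
x_H₂(eff) = (n_H₂/√M_H₂) / (n_H₂/√M_H₂ + n_C₂H₂/√M_C₂H₂)
= (3.64/√2.02) / (3.64/√2.02 + 3.55/√26.04) = 2.561/(2.561 + 0.6957) = 0.7864.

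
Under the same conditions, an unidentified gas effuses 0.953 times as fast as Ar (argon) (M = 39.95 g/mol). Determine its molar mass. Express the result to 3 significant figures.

Graham's law gives rate_X/rate_Ar = √(M_Ar/M_X).
0.953 = √(39.95/M_X)
M_X = 39.95 / 0.953² = 39.95 / 0.9082 = 44.0 g/mol

44.0 g/mol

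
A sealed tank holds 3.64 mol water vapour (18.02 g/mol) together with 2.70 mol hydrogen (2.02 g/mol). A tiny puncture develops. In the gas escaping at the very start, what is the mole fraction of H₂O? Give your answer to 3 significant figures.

Effusion rate of each component ∝ n_i/√M_i (partial pressure × 1/√M).
So x_H₂O in the escaping gas = (n_H₂O/√M_H₂O) / Σ(n_i/√M_i)
= (3.64/√18.02) / (3.64/√18.02 + 2.70/√2.02) = 0.8575/(0.8575 + 1.900) = 0.311.

0.311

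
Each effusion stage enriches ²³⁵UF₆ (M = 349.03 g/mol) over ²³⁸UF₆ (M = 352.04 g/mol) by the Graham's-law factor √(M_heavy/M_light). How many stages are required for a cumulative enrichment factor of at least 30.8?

799

With α = √(352.04/349.03) per stage, ln α = ½ ln(1.00862) = 0.004293.
Need α^N ≥ 30.8 ⇒ N ≥ ln(30.8) / ln α = 3.428 / 0.004293 = 798.31.
Rounding up, N = 799 stages.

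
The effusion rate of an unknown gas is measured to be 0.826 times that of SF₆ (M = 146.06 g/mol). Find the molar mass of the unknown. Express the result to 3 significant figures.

214 g/mol

Graham's law gives rate_X/rate_SF₆ = √(M_SF₆/M_X).
0.826 = √(146.06/M_X)
M_X = 146.06 / 0.826² = 146.06 / 0.6823 = 214 g/mol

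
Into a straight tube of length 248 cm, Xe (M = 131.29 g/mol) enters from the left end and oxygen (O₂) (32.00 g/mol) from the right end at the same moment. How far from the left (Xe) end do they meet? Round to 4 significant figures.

Graham's law gives d_Xe/d_O₂ = rate_Xe/rate_O₂ = √(M_O₂/M_Xe) = √(32.00/131.29) = 0.4937.
With d_Xe + d_O₂ = 248 cm, d_O₂ = 248/(1 + 0.4937) = 166.0 cm.
d_Xe = 248 − 166.0 = 81.97 cm.

81.97 cm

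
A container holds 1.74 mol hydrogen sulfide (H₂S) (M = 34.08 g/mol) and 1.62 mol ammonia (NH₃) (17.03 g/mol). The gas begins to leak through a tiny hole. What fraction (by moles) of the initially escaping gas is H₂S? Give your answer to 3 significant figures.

0.432

The effusion rate of species i is ∝ p_i/√M_i ∝ n_i/√M_i.
So x_H₂S in the escaping gas = (n_H₂S/√M_H₂S) / Σ(n_i/√M_i)
= (1.74/√34.08) / (1.74/√34.08 + 1.62/√17.03) = 0.2981/(0.2981 + 0.3926) = 0.432.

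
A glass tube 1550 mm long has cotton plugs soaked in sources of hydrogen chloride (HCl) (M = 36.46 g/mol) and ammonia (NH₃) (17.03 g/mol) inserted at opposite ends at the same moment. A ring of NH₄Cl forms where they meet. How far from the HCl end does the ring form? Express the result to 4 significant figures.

Graham's law gives d_HCl/d_NH₃ = rate_HCl/rate_NH₃ = √(M_NH₃/M_HCl) = √(17.03/36.46) = 0.6834.
With d_HCl + d_NH₃ = 1550 mm, d_NH₃ = 1550/(1 + 0.6834) = 920.7 mm.
d_HCl = 1550 − 920.7 = 629.3 mm.

629.3 mm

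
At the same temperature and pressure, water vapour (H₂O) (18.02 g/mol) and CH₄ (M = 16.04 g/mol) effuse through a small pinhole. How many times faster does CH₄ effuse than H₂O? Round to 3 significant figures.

By Graham's law, rate_CH₄/rate_H₂O = √(M_H₂O/M_CH₄) = √(18.02/16.04) = √1.123 = 1.06.

1.06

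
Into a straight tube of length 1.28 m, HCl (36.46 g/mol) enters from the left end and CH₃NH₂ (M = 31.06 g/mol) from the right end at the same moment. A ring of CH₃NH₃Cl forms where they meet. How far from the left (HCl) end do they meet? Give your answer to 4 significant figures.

0.6144 m

In equal time, each gas travels a distance ∝ its rate ∝ 1/√M, so d_HCl/d_CH₃NH₂ = √(M_CH₃NH₂/M_HCl) = √(31.06/36.46) = 0.9230.
With d_HCl + d_CH₃NH₂ = 1.28 m, d_CH₃NH₂ = 1.28/(1 + 0.9230) = 0.6656 m.
d_HCl = 1.28 − 0.6656 = 0.6144 m.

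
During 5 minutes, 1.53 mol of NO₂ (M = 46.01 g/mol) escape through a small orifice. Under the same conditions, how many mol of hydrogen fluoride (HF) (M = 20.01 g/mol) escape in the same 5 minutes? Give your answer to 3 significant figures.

2.32 mol

Since effusion rate ∝ 1/√M, rate_HF/rate_NO₂ = √(M_NO₂/M_HF) = √(46.01/20.01) = √2.299 = 1.516.
So the amount for HF is 1.53 × 1.516 = 2.32 mol.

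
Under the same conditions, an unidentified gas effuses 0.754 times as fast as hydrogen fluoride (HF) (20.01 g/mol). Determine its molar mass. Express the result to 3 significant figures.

35.2 g/mol

From Graham's law, rate_X/rate_HF = √(M_HF/M_X).
0.754 = √(20.01/M_X)
M_X = 20.01 / 0.754² = 20.01 / 0.5685 = 35.2 g/mol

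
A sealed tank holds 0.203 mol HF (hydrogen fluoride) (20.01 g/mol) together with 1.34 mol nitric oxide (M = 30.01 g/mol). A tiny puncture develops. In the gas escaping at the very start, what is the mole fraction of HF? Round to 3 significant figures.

0.156

The effusion rate of species i is ∝ p_i/√M_i ∝ n_i/√M_i.
x_HF(eff) = (n_HF/√M_HF) / (n_HF/√M_HF + n_NO/√M_NO)
= (0.203/√20.01) / (0.203/√20.01 + 1.34/√30.01) = 0.04538/(0.04538 + 0.2446) = 0.156.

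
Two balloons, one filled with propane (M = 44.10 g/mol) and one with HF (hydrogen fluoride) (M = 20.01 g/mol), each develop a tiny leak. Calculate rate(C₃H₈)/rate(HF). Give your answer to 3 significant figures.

Using Graham's law: rate_C₃H₈/rate_HF = √(M_HF/M_C₃H₈) = √(20.01/44.10) = √0.4537 = 0.674.

0.674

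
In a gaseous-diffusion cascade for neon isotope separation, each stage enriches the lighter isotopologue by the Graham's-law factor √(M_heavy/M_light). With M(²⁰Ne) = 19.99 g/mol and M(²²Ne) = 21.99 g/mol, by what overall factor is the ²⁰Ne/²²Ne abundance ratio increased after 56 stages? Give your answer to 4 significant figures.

Overall factor = α^56 with α = √(21.99/19.99), i.e. (21.99/19.99)^(56/2).
= 1.10005^28 = 14.44.

14.44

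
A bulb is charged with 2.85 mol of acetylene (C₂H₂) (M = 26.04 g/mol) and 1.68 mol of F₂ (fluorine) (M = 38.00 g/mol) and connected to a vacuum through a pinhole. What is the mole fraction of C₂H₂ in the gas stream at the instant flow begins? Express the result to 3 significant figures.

Each component's effusion rate ∝ (its partial pressure)·(1/√M) ∝ n_i/√M_i.
So x_C₂H₂ in the escaping gas = (n_C₂H₂/√M_C₂H₂) / Σ(n_i/√M_i)
= (2.85/√26.04) / (2.85/√26.04 + 1.68/√38.00) = 0.5585/(0.5585 + 0.2725) = 0.672.

0.672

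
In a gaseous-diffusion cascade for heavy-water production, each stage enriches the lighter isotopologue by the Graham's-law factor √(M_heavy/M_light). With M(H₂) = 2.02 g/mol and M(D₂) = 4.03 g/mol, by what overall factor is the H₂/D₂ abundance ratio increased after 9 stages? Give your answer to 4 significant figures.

22.38

Overall factor = α^9 with α = √(4.03/2.02), i.e. (4.03/2.02)^(9/2).
= 1.99505^(9/2) = 22.38.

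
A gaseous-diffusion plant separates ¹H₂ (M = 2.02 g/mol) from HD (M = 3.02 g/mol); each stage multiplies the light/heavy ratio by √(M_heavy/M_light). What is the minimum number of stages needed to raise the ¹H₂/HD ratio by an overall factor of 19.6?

15

Per stage α = (3.02/2.02)^(1/2) = 1.49505^0.5, giving ln α = 0.2011.
Need α^N ≥ 19.6 ⇒ N ≥ ln(19.6) / ln α = 2.976 / 0.2011 = 14.80.
Rounding up, N = 15 stages.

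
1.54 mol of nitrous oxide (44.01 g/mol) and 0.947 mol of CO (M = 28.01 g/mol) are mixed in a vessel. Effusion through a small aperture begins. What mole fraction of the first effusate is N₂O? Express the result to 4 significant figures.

Each component's effusion rate ∝ (its partial pressure)·(1/√M) ∝ n_i/√M_i.
So x_N₂O in the escaping gas = (n_N₂O/√M_N₂O) / Σ(n_i/√M_i)
= (1.54/√44.01) / (1.54/√44.01 + 0.947/√28.01) = 0.2321/(0.2321 + 0.1789) = 0.5647.

0.5647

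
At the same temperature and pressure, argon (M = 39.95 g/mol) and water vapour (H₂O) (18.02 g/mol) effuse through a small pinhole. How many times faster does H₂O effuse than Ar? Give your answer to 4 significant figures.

Graham's law gives rate_H₂O/rate_Ar = √(M_Ar/M_H₂O) = √(39.95/18.02) = √2.217 = 1.489.

1.489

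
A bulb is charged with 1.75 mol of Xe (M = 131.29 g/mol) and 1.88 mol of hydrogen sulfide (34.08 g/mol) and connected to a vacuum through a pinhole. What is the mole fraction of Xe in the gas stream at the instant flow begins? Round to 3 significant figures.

Rate_i ∝ x_i/√M_i (Graham's law weighted by mole fraction), so the effusate composition follows n_i/√M_i.
So x_Xe in the escaping gas = (n_Xe/√M_Xe) / Σ(n_i/√M_i)
= (1.75/√131.29) / (1.75/√131.29 + 1.88/√34.08) = 0.1527/(0.1527 + 0.3220) = 0.322.

0.322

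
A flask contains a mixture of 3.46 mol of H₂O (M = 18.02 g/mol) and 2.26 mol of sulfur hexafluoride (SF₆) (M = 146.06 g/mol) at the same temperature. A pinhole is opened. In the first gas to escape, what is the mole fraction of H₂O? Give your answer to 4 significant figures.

0.8134

The effusion rate of species i is ∝ p_i/√M_i ∝ n_i/√M_i.
So x_H₂O in the escaping gas = (n_H₂O/√M_H₂O) / Σ(n_i/√M_i)
= (3.46/√18.02) / (3.46/√18.02 + 2.26/√146.06) = 0.8151/(0.8151 + 0.1870) = 0.8134.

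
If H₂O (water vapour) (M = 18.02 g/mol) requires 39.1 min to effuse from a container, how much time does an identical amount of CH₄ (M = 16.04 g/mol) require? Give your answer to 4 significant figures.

Graham's law gives t_CH₄/t_H₂O = √(M_CH₄/M_H₂O) = √(16.04/18.02) = √0.8901 = 0.9435.
So the time for CH₄ is 39.1 × 0.9435 = 36.89 min.

36.89 min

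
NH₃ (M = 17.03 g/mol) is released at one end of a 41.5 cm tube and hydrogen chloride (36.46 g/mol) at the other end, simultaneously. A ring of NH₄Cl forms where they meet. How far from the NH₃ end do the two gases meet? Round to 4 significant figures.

Graham's law gives d_NH₃/d_HCl = rate_NH₃/rate_HCl = √(M_HCl/M_NH₃) = √(36.46/17.03) = 1.463.
With d_NH₃ + d_HCl = 41.5 cm, d_HCl = 41.5/(1 + 1.463) = 16.85 cm.
d_NH₃ = 41.5 − 16.85 = 24.65 cm.

24.65 cm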